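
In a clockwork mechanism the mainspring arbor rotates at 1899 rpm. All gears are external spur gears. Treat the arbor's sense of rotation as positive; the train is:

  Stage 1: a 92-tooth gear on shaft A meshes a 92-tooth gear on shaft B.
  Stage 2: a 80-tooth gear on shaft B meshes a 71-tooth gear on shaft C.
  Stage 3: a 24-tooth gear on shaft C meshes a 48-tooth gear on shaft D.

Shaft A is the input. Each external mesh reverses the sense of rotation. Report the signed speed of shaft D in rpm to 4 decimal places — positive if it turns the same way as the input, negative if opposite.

-1069.8592 rpm (opposite to input, |ω| = 1069.8592 rpm)

Stage 1 [92T→92T]: ω = 1899.0000×92/92 = 1899.0000 rpm, dir flips to −; running = −1899.0000
Stage 2 [80T→71T]: ω = 1899.0000×80/71 = 2139.7183 rpm, dir flips to +; running = +2139.7183
Stage 3 [24T→48T]: ω = 2139.7183×24/48 = 1069.8592 rpm, dir flips to −; running = −1069.8592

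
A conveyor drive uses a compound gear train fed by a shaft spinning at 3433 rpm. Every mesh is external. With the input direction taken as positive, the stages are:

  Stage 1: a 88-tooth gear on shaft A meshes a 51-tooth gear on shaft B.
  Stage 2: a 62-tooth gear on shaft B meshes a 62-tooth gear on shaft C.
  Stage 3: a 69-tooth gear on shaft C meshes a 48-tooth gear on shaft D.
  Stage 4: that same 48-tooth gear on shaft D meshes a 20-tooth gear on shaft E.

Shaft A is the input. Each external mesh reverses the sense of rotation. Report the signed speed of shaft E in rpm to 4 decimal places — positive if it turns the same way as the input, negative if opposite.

Stage 1 [88T→51T]: ω = 3433.0000×88/51 = 5923.6078 rpm, dir flips to −; running = −5923.6078
Stage 2 [62T→62T]: ω = 5923.6078×62/62 = 5923.6078 rpm, dir flips to +; running = +5923.6078
Stage 3 [69T→48T]: ω = 5923.6078×69/48 = 8515.1863 rpm, dir flips to −; running = −8515.1863
Stage 4 [48T→20T]: ω = 8515.1863×48/20 = 20436.4471 rpm, dir flips to +; running = +20436.4471

+20436.4471 rpm (same as input, |ω| = 20436.4471 rpm)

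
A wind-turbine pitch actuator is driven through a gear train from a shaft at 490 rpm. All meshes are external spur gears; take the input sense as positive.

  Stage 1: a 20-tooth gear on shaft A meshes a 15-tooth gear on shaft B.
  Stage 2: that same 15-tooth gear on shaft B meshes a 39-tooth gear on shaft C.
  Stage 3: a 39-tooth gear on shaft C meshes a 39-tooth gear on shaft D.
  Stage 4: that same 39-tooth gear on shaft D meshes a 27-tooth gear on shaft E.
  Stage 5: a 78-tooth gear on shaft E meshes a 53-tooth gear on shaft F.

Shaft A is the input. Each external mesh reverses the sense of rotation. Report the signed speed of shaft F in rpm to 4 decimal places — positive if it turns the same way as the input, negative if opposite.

-534.1719 rpm (opposite to input, |ω| = 534.1719 rpm)

Stage 1 [20T→15T]: ω = 490.0000×20/15 = 653.3333 rpm, dir flips to −; running = −653.3333
Stage 2 [15T→39T]: ω = 653.3333×15/39 = 251.2821 rpm, dir flips to +; running = +251.2821
Stage 3 [39T→39T]: ω = 251.2821×39/39 = 251.2821 rpm, dir flips to −; running = −251.2821
Stage 4 [39T→27T]: ω = 251.2821×39/27 = 362.9630 rpm, dir flips to +; running = +362.9630
Stage 5 [78T→53T]: ω = 362.9630×78/53 = 534.1719 rpm, dir flips to −; running = −534.1719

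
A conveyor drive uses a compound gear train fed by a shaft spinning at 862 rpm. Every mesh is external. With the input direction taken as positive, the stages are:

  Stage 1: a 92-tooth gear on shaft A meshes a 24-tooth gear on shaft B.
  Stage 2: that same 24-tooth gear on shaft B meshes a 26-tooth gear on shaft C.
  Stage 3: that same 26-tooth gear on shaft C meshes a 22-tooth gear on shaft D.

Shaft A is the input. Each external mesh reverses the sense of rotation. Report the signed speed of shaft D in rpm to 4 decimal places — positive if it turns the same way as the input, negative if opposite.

-3604.7273 rpm (opposite to input, |ω| = 3604.7273 rpm)

Stage 1 [92T→24T]: ω = 862.0000×92/24 = 3304.3333 rpm, dir flips to −; running = −3304.3333
Stage 2 [24T→26T]: ω = 3304.3333×24/26 = 3050.1538 rpm, dir flips to +; running = +3050.1538
Stage 3 [26T→22T]: ω = 3050.1538×26/22 = 3604.7273 rpm, dir flips to −; running = −3604.7273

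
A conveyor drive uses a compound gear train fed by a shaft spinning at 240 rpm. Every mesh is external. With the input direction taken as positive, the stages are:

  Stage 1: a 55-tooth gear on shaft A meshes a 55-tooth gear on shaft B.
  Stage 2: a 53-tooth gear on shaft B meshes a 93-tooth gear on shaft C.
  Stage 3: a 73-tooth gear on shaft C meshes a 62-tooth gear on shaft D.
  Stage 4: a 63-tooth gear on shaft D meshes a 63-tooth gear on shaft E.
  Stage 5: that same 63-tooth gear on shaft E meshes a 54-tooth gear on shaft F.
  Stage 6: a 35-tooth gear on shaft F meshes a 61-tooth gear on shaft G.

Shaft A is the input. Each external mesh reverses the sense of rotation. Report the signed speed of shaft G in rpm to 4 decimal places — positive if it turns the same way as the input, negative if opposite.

+107.8004 rpm (same as input, |ω| = 107.8004 rpm)

Stage 1 [55T→55T]: ω = 240.0000×55/55 = 240.0000 rpm, dir flips to −; running = −240.0000
Stage 2 [53T→93T]: ω = 240.0000×53/93 = 136.7742 rpm, dir flips to +; running = +136.7742
Stage 3 [73T→62T]: ω = 136.7742×73/62 = 161.0406 rpm, dir flips to −; running = −161.0406
Stage 4 [63T→63T]: ω = 161.0406×63/63 = 161.0406 rpm, dir flips to +; running = +161.0406
Stage 5 [63T→54T]: ω = 161.0406×63/54 = 187.8807 rpm, dir flips to −; running = −187.8807
Stage 6 [35T→61T]: ω = 187.8807×35/61 = 107.8004 rpm, dir flips to +; running = +107.8004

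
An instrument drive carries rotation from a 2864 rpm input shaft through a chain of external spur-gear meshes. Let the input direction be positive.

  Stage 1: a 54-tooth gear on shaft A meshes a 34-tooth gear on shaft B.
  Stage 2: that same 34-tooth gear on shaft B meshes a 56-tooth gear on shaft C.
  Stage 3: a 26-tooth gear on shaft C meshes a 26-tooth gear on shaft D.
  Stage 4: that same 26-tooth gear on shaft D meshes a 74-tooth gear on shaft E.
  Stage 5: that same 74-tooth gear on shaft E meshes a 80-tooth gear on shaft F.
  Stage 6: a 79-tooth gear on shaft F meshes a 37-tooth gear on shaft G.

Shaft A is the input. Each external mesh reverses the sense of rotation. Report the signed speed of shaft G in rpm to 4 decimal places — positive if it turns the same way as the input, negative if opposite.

Stage 1 [54T→34T]: ω = 2864.0000×54/34 = 4548.7059 rpm, dir flips to −; running = −4548.7059
Stage 2 [34T→56T]: ω = 4548.7059×34/56 = 2761.7143 rpm, dir flips to +; running = +2761.7143
Stage 3 [26T→26T]: ω = 2761.7143×26/26 = 2761.7143 rpm, dir flips to −; running = −2761.7143
Stage 4 [26T→74T]: ω = 2761.7143×26/74 = 970.3320 rpm, dir flips to +; running = +970.3320
Stage 5 [74T→80T]: ω = 970.3320×74/80 = 897.5571 rpm, dir flips to −; running = −897.5571
Stage 6 [79T→37T]: ω = 897.5571×79/37 = 1916.4058 rpm, dir flips to +; running = +1916.4058

+1916.4058 rpm (same as input, |ω| = 1916.4058 rpm)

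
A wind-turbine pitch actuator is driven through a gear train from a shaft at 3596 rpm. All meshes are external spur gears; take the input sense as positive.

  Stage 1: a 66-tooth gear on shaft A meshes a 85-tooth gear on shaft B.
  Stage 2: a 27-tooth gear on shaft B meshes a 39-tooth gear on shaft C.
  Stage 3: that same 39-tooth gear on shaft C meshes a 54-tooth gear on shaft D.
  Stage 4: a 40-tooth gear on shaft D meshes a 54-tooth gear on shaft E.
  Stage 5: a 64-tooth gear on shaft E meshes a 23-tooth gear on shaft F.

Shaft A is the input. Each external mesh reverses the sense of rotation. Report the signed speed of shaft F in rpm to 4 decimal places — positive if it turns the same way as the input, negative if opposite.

-2877.6175 rpm (opposite to input, |ω| = 2877.6175 rpm)

Stage 1 [66T→85T]: ω = 3596.0000×66/85 = 2792.1882 rpm, dir flips to −; running = −2792.1882
Stage 2 [27T→39T]: ω = 2792.1882×27/39 = 1933.0534 rpm, dir flips to +; running = +1933.0534
Stage 3 [39T→54T]: ω = 1933.0534×39/54 = 1396.0941 rpm, dir flips to −; running = −1396.0941
Stage 4 [40T→54T]: ω = 1396.0941×40/54 = 1034.1438 rpm, dir flips to +; running = +1034.1438
Stage 5 [64T→23T]: ω = 1034.1438×64/23 = 2877.6175 rpm, dir flips to −; running = −2877.6175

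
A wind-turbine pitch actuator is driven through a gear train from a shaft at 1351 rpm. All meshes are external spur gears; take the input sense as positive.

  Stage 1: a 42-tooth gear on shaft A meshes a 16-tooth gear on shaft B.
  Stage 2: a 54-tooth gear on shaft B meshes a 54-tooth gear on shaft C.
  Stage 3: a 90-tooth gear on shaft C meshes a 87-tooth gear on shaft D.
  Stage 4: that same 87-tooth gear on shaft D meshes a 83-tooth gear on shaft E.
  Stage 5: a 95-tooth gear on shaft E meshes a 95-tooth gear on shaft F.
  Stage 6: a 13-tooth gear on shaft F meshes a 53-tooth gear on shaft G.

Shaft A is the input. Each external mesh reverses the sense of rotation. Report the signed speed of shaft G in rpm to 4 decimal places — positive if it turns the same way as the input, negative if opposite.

+943.2277 rpm (same as input, |ω| = 943.2277 rpm)

Stage 1 [42T→16T]: ω = 1351.0000×42/16 = 3546.3750 rpm, dir flips to −; running = −3546.3750
Stage 2 [54T→54T]: ω = 3546.3750×54/54 = 3546.3750 rpm, dir flips to +; running = +3546.3750
Stage 3 [90T→87T]: ω = 3546.3750×90/87 = 3668.6638 rpm, dir flips to −; running = −3668.6638
Stage 4 [87T→83T]: ω = 3668.6638×87/83 = 3845.4669 rpm, dir flips to +; running = +3845.4669
Stage 5 [95T→95T]: ω = 3845.4669×95/95 = 3845.4669 rpm, dir flips to −; running = −3845.4669
Stage 6 [13T→53T]: ω = 3845.4669×13/53 = 943.2277 rpm, dir flips to +; running = +943.2277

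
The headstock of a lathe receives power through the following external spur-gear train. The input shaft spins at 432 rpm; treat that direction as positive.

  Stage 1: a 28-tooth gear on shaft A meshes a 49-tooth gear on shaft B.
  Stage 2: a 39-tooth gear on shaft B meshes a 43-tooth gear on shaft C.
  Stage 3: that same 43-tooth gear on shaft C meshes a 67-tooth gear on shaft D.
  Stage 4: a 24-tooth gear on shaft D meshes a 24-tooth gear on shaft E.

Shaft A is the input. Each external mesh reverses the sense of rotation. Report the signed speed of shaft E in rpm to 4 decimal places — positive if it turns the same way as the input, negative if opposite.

+143.6930 rpm (same as input, |ω| = 143.6930 rpm)

Stage 1 [28T→49T]: ω = 432.0000×28/49 = 246.8571 rpm, dir flips to −; running = −246.8571
Stage 2 [39T→43T]: ω = 246.8571×39/43 = 223.8937 rpm, dir flips to +; running = +223.8937
Stage 3 [43T→67T]: ω = 223.8937×43/67 = 143.6930 rpm, dir flips to −; running = −143.6930
Stage 4 [24T→24T]: ω = 143.6930×24/24 = 143.6930 rpm, dir flips to +; running = +143.6930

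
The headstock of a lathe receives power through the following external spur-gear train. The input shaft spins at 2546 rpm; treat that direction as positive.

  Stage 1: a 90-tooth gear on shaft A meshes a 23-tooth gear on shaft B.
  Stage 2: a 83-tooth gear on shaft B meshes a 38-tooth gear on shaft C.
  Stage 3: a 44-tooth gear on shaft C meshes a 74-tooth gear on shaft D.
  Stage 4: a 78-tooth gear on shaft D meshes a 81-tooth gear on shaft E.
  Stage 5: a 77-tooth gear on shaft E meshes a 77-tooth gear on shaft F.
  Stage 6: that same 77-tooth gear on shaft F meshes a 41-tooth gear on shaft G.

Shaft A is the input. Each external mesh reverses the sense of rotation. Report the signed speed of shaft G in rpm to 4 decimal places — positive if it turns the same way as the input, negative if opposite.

+23399.4138 rpm (same as input, |ω| = 23399.4138 rpm)

Stage 1 [90T→23T]: ω = 2546.0000×90/23 = 9962.6087 rpm, dir flips to −; running = −9962.6087
Stage 2 [83T→38T]: ω = 9962.6087×83/38 = 21760.4348 rpm, dir flips to +; running = +21760.4348
Stage 3 [44T→74T]: ω = 21760.4348×44/74 = 12938.6369 rpm, dir flips to −; running = −12938.6369
Stage 4 [78T→81T]: ω = 12938.6369×78/81 = 12459.4281 rpm, dir flips to +; running = +12459.4281
Stage 5 [77T→77T]: ω = 12459.4281×77/77 = 12459.4281 rpm, dir flips to −; running = −12459.4281
Stage 6 [77T→41T]: ω = 12459.4281×77/41 = 23399.4138 rpm, dir flips to +; running = +23399.4138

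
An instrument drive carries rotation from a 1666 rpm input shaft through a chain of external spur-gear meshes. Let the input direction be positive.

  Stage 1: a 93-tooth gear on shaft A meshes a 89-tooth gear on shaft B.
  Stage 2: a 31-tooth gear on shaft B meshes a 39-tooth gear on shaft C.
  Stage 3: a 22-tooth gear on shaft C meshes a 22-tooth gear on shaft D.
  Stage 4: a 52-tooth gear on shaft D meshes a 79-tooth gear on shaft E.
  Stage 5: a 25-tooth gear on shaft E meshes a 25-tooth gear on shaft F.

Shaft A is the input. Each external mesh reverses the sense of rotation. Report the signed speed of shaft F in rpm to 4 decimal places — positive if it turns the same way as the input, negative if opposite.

Stage 1 [93T→89T]: ω = 1666.0000×93/89 = 1740.8764 rpm, dir flips to −; running = −1740.8764
Stage 2 [31T→39T]: ω = 1740.8764×31/39 = 1383.7736 rpm, dir flips to +; running = +1383.7736
Stage 3 [22T→22T]: ω = 1383.7736×22/22 = 1383.7736 rpm, dir flips to −; running = −1383.7736
Stage 4 [52T→79T]: ω = 1383.7736×52/79 = 910.8383 rpm, dir flips to +; running = +910.8383
Stage 5 [25T→25T]: ω = 910.8383×25/25 = 910.8383 rpm, dir flips to −; running = −910.8383

-910.8383 rpm (opposite to input, |ω| = 910.8383 rpm)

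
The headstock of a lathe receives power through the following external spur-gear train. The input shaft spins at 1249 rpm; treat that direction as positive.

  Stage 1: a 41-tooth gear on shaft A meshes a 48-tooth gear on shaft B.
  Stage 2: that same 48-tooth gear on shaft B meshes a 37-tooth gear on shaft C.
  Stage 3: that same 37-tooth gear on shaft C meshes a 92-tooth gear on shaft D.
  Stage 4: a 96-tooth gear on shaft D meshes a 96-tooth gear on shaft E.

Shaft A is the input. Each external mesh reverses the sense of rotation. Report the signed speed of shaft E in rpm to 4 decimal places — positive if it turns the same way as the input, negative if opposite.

Stage 1 [41T→48T]: ω = 1249.0000×41/48 = 1066.8542 rpm, dir flips to −; running = −1066.8542
Stage 2 [48T→37T]: ω = 1066.8542×48/37 = 1384.0270 rpm, dir flips to +; running = +1384.0270
Stage 3 [37T→92T]: ω = 1384.0270×37/92 = 556.6196 rpm, dir flips to −; running = −556.6196
Stage 4 [96T→96T]: ω = 556.6196×96/96 = 556.6196 rpm, dir flips to +; running = +556.6196

+556.6196 rpm (same as input, |ω| = 556.6196 rpm)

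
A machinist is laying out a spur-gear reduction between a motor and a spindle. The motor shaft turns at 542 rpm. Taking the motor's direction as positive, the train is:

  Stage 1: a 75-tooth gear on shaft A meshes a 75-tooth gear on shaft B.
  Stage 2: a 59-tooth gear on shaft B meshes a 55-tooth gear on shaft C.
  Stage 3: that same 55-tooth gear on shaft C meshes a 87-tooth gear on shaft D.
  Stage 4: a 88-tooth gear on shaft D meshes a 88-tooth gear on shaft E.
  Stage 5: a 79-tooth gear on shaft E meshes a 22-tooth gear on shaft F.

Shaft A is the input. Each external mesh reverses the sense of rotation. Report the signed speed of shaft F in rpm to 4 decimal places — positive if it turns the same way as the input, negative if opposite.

Stage 1 [75T→75T]: ω = 542.0000×75/75 = 542.0000 rpm, dir flips to −; running = −542.0000
Stage 2 [59T→55T]: ω = 542.0000×59/55 = 581.4182 rpm, dir flips to +; running = +581.4182
Stage 3 [55T→87T]: ω = 581.4182×55/87 = 367.5632 rpm, dir flips to −; running = −367.5632
Stage 4 [88T→88T]: ω = 367.5632×88/88 = 367.5632 rpm, dir flips to +; running = +367.5632
Stage 5 [79T→22T]: ω = 367.5632×79/22 = 1319.8861 rpm, dir flips to −; running = −1319.8861

-1319.8861 rpm (opposite to input, |ω| = 1319.8861 rpm)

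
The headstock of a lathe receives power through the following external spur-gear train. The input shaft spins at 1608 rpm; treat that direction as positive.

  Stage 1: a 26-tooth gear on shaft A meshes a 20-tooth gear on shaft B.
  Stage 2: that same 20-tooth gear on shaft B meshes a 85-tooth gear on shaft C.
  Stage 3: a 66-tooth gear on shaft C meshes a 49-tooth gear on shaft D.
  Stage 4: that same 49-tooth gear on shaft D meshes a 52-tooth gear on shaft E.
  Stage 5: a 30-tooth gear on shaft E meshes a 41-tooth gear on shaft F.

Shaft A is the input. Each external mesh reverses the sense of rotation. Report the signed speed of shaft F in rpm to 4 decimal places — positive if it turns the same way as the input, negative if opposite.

-456.7920 rpm (opposite to input, |ω| = 456.7920 rpm)

Stage 1 [26T→20T]: ω = 1608.0000×26/20 = 2090.4000 rpm, dir flips to −; running = −2090.4000
Stage 2 [20T→85T]: ω = 2090.4000×20/85 = 491.8588 rpm, dir flips to +; running = +491.8588
Stage 3 [66T→49T]: ω = 491.8588×66/49 = 662.5037 rpm, dir flips to −; running = −662.5037
Stage 4 [49T→52T]: ω = 662.5037×49/52 = 624.2824 rpm, dir flips to +; running = +624.2824
Stage 5 [30T→41T]: ω = 624.2824×30/41 = 456.7920 rpm, dir flips to −; running = −456.7920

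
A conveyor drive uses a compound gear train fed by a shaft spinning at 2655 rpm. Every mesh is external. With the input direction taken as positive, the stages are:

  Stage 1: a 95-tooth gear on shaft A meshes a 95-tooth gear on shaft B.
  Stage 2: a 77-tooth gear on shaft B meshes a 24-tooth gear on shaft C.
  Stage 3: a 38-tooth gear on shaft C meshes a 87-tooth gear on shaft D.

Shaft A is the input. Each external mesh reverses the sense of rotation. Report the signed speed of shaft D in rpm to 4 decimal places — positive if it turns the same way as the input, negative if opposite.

Stage 1 [95T→95T]: ω = 2655.0000×95/95 = 2655.0000 rpm, dir flips to −; running = −2655.0000
Stage 2 [77T→24T]: ω = 2655.0000×77/24 = 8518.1250 rpm, dir flips to +; running = +8518.1250
Stage 3 [38T→87T]: ω = 8518.1250×38/87 = 3720.5603 rpm, dir flips to −; running = −3720.5603

-3720.5603 rpm (opposite to input, |ω| = 3720.5603 rpm)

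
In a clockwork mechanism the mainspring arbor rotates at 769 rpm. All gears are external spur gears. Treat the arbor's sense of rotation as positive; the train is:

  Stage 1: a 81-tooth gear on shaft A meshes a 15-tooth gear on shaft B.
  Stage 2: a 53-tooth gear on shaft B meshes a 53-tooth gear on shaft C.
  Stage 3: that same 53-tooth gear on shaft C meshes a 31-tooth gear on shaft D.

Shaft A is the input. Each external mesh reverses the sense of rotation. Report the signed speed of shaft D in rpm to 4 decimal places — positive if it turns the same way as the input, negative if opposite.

Stage 1 [81T→15T]: ω = 769.0000×81/15 = 4152.6000 rpm, dir flips to −; running = −4152.6000
Stage 2 [53T→53T]: ω = 4152.6000×53/53 = 4152.6000 rpm, dir flips to +; running = +4152.6000
Stage 3 [53T→31T]: ω = 4152.6000×53/31 = 7099.6065 rpm, dir flips to −; running = −7099.6065

-7099.6065 rpm (opposite to input, |ω| = 7099.6065 rpm)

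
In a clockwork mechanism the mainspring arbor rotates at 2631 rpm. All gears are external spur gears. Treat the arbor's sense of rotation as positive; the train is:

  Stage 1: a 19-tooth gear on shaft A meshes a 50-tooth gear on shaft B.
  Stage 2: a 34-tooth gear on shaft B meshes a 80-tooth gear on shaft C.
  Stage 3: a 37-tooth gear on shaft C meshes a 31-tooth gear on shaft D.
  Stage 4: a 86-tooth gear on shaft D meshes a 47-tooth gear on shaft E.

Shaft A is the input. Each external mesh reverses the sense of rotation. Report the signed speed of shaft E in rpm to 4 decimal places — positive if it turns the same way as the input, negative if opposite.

+927.9701 rpm (same as input, |ω| = 927.9701 rpm)

Stage 1 [19T→50T]: ω = 2631.0000×19/50 = 999.7800 rpm, dir flips to −; running = −999.7800
Stage 2 [34T→80T]: ω = 999.7800×34/80 = 424.9065 rpm, dir flips to +; running = +424.9065
Stage 3 [37T→31T]: ω = 424.9065×37/31 = 507.1465 rpm, dir flips to −; running = −507.1465
Stage 4 [86T→47T]: ω = 507.1465×86/47 = 927.9701 rpm, dir flips to +; running = +927.9701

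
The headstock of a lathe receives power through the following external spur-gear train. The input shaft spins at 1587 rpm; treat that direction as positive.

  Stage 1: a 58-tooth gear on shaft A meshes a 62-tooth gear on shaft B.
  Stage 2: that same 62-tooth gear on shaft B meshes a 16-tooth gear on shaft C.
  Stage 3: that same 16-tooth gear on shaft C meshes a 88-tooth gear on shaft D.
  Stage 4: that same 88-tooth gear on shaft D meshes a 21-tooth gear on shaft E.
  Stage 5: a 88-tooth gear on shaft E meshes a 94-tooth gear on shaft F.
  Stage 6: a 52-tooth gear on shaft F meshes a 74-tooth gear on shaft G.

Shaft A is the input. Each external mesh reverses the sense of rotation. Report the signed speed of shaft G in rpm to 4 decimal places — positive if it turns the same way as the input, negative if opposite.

Stage 1 [58T→62T]: ω = 1587.0000×58/62 = 1484.6129 rpm, dir flips to −; running = −1484.6129
Stage 2 [62T→16T]: ω = 1484.6129×62/16 = 5752.8750 rpm, dir flips to +; running = +5752.8750
Stage 3 [16T→88T]: ω = 5752.8750×16/88 = 1045.9773 rpm, dir flips to −; running = −1045.9773
Stage 4 [88T→21T]: ω = 1045.9773×88/21 = 4383.1429 rpm, dir flips to +; running = +4383.1429
Stage 5 [88T→94T]: ω = 4383.1429×88/94 = 4103.3678 rpm, dir flips to −; running = −4103.3678
Stage 6 [52T→74T]: ω = 4103.3678×52/74 = 2883.4476 rpm, dir flips to +; running = +2883.4476

+2883.4476 rpm (same as input, |ω| = 2883.4476 rpm)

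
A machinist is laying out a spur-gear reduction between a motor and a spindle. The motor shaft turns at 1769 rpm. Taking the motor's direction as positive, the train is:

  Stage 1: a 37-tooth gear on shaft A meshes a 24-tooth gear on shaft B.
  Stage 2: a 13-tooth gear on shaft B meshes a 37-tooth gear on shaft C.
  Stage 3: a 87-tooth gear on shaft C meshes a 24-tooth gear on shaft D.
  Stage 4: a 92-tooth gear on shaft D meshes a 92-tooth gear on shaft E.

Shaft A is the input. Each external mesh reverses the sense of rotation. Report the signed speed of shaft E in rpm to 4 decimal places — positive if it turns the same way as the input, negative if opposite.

+3473.5052 rpm (same as input, |ω| = 3473.5052 rpm)

Stage 1 [37T→24T]: ω = 1769.0000×37/24 = 2727.2083 rpm, dir flips to −; running = −2727.2083
Stage 2 [13T→37T]: ω = 2727.2083×13/37 = 958.2083 rpm, dir flips to +; running = +958.2083
Stage 3 [87T→24T]: ω = 958.2083×87/24 = 3473.5052 rpm, dir flips to −; running = −3473.5052
Stage 4 [92T→92T]: ω = 3473.5052×92/92 = 3473.5052 rpm, dir flips to +; running = +3473.5052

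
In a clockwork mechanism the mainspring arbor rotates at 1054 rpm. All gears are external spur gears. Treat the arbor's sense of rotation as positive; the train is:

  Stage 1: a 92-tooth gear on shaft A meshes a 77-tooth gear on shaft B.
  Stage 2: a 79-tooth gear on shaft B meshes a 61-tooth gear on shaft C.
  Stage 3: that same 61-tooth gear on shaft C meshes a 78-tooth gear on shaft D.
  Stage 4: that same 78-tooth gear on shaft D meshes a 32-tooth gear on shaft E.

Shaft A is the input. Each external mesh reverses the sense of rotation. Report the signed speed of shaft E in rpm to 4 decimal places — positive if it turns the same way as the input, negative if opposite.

+3108.9578 rpm (same as input, |ω| = 3108.9578 rpm)

Stage 1 [92T→77T]: ω = 1054.0000×92/77 = 1259.3247 rpm, dir flips to −; running = −1259.3247
Stage 2 [79T→61T]: ω = 1259.3247×79/61 = 1630.9287 rpm, dir flips to +; running = +1630.9287
Stage 3 [61T→78T]: ω = 1630.9287×61/78 = 1275.4699 rpm, dir flips to −; running = −1275.4699
Stage 4 [78T→32T]: ω = 1275.4699×78/32 = 3108.9578 rpm, dir flips to +; running = +3108.9578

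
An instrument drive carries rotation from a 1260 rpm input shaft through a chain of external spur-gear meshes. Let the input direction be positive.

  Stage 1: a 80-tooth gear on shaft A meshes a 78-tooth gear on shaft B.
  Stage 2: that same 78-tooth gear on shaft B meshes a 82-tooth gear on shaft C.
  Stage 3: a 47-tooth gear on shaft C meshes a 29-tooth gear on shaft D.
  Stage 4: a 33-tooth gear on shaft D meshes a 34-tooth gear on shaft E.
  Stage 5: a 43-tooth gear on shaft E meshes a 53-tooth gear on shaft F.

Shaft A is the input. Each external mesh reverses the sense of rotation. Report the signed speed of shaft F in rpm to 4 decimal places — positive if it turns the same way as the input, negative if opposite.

Stage 1 [80T→78T]: ω = 1260.0000×80/78 = 1292.3077 rpm, dir flips to −; running = −1292.3077
Stage 2 [78T→82T]: ω = 1292.3077×78/82 = 1229.2683 rpm, dir flips to +; running = +1229.2683
Stage 3 [47T→29T]: ω = 1229.2683×47/29 = 1992.2624 rpm, dir flips to −; running = −1992.2624
Stage 4 [33T→34T]: ω = 1992.2624×33/34 = 1933.6665 rpm, dir flips to +; running = +1933.6665
Stage 5 [43T→53T]: ω = 1933.6665×43/53 = 1568.8237 rpm, dir flips to −; running = −1568.8237

-1568.8237 rpm (opposite to input, |ω| = 1568.8237 rpm)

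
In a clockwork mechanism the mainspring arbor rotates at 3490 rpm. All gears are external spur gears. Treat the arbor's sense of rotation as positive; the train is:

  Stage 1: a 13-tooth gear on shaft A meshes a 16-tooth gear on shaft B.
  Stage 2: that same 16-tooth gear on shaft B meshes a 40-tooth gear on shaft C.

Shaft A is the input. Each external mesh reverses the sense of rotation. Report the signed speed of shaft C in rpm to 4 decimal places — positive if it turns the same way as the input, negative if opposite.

+1134.2500 rpm (same as input, |ω| = 1134.2500 rpm)

Stage 1 [13T→16T]: ω = 3490.0000×13/16 = 2835.6250 rpm, dir flips to −; running = −2835.6250
Stage 2 [16T→40T]: ω = 2835.6250×16/40 = 1134.2500 rpm, dir flips to +; running = +1134.2500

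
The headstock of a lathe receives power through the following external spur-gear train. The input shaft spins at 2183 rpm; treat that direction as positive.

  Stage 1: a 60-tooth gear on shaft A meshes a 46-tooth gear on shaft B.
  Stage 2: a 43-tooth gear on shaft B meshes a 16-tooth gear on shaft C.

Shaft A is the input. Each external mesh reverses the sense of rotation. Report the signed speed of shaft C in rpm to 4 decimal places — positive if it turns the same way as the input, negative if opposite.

+7652.3641 rpm (same as input, |ω| = 7652.3641 rpm)

Stage 1 [60T→46T]: ω = 2183.0000×60/46 = 2847.3913 rpm, dir flips to −; running = −2847.3913
Stage 2 [43T→16T]: ω = 2847.3913×43/16 = 7652.3641 rpm, dir flips to +; running = +7652.3641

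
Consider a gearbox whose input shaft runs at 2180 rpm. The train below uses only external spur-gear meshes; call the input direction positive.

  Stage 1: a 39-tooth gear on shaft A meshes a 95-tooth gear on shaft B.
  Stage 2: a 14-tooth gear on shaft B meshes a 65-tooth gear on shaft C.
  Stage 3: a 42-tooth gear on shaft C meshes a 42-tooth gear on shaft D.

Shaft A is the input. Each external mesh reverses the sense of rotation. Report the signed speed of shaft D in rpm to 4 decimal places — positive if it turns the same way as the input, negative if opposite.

-192.7579 rpm (opposite to input, |ω| = 192.7579 rpm)

Stage 1 [39T→95T]: ω = 2180.0000×39/95 = 894.9474 rpm, dir flips to −; running = −894.9474
Stage 2 [14T→65T]: ω = 894.9474×14/65 = 192.7579 rpm, dir flips to +; running = +192.7579
Stage 3 [42T→42T]: ω = 192.7579×42/42 = 192.7579 rpm, dir flips to −; running = −192.7579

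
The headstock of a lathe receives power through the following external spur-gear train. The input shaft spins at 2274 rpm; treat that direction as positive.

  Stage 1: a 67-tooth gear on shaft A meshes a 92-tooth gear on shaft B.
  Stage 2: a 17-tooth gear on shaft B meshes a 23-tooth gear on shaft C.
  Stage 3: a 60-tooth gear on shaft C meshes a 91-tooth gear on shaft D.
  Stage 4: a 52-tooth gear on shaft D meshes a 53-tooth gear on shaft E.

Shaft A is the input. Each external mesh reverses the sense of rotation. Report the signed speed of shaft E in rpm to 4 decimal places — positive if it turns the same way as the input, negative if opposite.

Stage 1 [67T→92T]: ω = 2274.0000×67/92 = 1656.0652 rpm, dir flips to −; running = −1656.0652
Stage 2 [17T→23T]: ω = 1656.0652×17/23 = 1224.0482 rpm, dir flips to +; running = +1224.0482
Stage 3 [60T→91T]: ω = 1224.0482×60/91 = 807.0647 rpm, dir flips to −; running = −807.0647
Stage 4 [52T→53T]: ω = 807.0647×52/53 = 791.8371 rpm, dir flips to +; running = +791.8371

+791.8371 rpm (same as input, |ω| = 791.8371 rpm)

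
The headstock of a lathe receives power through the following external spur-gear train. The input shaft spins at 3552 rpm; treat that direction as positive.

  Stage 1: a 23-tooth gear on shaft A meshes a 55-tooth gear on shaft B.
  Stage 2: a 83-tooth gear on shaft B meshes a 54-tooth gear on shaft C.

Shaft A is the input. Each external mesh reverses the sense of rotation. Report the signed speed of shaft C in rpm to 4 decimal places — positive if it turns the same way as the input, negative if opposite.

Stage 1 [23T→55T]: ω = 3552.0000×23/55 = 1485.3818 rpm, dir flips to −; running = −1485.3818
Stage 2 [83T→54T]: ω = 1485.3818×83/54 = 2283.0869 rpm, dir flips to +; running = +2283.0869

+2283.0869 rpm (same as input, |ω| = 2283.0869 rpm)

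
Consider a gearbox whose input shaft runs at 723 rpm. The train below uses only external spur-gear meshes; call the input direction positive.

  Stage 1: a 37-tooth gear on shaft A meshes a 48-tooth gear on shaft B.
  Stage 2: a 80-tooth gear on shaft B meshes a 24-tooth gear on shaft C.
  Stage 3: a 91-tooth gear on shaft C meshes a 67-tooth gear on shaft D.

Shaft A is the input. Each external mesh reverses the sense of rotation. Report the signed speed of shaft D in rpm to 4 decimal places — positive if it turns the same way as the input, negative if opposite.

-2523.1561 rpm (opposite to input, |ω| = 2523.1561 rpm)

Stage 1 [37T→48T]: ω = 723.0000×37/48 = 557.3125 rpm, dir flips to −; running = −557.3125
Stage 2 [80T→24T]: ω = 557.3125×80/24 = 1857.7083 rpm, dir flips to +; running = +1857.7083
Stage 3 [91T→67T]: ω = 1857.7083×91/67 = 2523.1561 rpm, dir flips to −; running = −2523.1561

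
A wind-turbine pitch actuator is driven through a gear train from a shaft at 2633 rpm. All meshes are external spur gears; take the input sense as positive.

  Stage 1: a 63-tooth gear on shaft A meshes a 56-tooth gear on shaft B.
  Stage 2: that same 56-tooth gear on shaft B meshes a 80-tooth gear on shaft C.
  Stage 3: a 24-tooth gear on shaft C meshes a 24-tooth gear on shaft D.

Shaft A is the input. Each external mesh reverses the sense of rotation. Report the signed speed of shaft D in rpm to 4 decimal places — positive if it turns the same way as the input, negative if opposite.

-2073.4875 rpm (opposite to input, |ω| = 2073.4875 rpm)

Stage 1 [63T→56T]: ω = 2633.0000×63/56 = 2962.1250 rpm, dir flips to −; running = −2962.1250
Stage 2 [56T→80T]: ω = 2962.1250×56/80 = 2073.4875 rpm, dir flips to +; running = +2073.4875
Stage 3 [24T→24T]: ω = 2073.4875×24/24 = 2073.4875 rpm, dir flips to −; running = −2073.4875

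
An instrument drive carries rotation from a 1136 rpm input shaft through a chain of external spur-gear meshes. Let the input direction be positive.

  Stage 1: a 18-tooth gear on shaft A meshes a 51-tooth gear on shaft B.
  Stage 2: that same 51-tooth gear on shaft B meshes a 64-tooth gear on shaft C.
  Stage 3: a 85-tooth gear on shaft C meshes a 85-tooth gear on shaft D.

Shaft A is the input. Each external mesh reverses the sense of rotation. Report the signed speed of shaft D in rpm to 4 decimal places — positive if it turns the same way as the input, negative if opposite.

-319.5000 rpm (opposite to input, |ω| = 319.5000 rpm)

Stage 1 [18T→51T]: ω = 1136.0000×18/51 = 400.9412 rpm, dir flips to −; running = −400.9412
Stage 2 [51T→64T]: ω = 400.9412×51/64 = 319.5000 rpm, dir flips to +; running = +319.5000
Stage 3 [85T→85T]: ω = 319.5000×85/85 = 319.5000 rpm, dir flips to −; running = −319.5000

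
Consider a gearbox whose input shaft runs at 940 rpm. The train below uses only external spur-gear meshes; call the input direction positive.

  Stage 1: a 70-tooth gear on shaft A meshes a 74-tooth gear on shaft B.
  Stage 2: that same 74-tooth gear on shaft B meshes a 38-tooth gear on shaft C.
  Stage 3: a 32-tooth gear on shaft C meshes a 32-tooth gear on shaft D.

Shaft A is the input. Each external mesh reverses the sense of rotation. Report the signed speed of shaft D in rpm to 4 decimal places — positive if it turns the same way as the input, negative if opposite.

-1731.5789 rpm (opposite to input, |ω| = 1731.5789 rpm)

Stage 1 [70T→74T]: ω = 940.0000×70/74 = 889.1892 rpm, dir flips to −; running = −889.1892
Stage 2 [74T→38T]: ω = 889.1892×74/38 = 1731.5789 rpm, dir flips to +; running = +1731.5789
Stage 3 [32T→32T]: ω = 1731.5789×32/32 = 1731.5789 rpm, dir flips to −; running = −1731.5789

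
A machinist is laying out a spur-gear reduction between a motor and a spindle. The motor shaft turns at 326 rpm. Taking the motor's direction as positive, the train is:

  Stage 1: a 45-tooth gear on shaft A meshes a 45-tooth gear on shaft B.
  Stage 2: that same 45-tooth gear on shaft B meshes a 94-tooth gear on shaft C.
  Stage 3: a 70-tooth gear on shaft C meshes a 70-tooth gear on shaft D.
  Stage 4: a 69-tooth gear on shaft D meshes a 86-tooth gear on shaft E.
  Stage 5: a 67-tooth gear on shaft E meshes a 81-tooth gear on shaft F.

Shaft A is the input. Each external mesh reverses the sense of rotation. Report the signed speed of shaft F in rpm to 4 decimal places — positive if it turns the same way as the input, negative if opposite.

Stage 1 [45T→45T]: ω = 326.0000×45/45 = 326.0000 rpm, dir flips to −; running = −326.0000
Stage 2 [45T→94T]: ω = 326.0000×45/94 = 156.0638 rpm, dir flips to +; running = +156.0638
Stage 3 [70T→70T]: ω = 156.0638×70/70 = 156.0638 rpm, dir flips to −; running = −156.0638
Stage 4 [69T→86T]: ω = 156.0638×69/86 = 125.2140 rpm, dir flips to +; running = +125.2140
Stage 5 [67T→81T]: ω = 125.2140×67/81 = 103.5721 rpm, dir flips to −; running = −103.5721

-103.5721 rpm (opposite to input, |ω| = 103.5721 rpm)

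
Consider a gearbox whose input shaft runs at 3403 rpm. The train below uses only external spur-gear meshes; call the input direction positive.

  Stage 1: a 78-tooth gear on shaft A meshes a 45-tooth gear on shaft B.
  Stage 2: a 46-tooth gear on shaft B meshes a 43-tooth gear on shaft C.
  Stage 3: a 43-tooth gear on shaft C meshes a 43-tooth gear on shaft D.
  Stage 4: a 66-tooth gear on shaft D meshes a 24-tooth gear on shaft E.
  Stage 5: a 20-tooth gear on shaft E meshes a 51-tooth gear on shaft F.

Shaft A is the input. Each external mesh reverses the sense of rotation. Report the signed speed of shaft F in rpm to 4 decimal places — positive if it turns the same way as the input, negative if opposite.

Stage 1 [78T→45T]: ω = 3403.0000×78/45 = 5898.5333 rpm, dir flips to −; running = −5898.5333
Stage 2 [46T→43T]: ω = 5898.5333×46/43 = 6310.0589 rpm, dir flips to +; running = +6310.0589
Stage 3 [43T→43T]: ω = 6310.0589×43/43 = 6310.0589 rpm, dir flips to −; running = −6310.0589
Stage 4 [66T→24T]: ω = 6310.0589×66/24 = 17352.6620 rpm, dir flips to +; running = +17352.6620
Stage 5 [20T→51T]: ω = 17352.6620×20/51 = 6804.9655 rpm, dir flips to −; running = −6804.9655

-6804.9655 rpm (opposite to input, |ω| = 6804.9655 rpm)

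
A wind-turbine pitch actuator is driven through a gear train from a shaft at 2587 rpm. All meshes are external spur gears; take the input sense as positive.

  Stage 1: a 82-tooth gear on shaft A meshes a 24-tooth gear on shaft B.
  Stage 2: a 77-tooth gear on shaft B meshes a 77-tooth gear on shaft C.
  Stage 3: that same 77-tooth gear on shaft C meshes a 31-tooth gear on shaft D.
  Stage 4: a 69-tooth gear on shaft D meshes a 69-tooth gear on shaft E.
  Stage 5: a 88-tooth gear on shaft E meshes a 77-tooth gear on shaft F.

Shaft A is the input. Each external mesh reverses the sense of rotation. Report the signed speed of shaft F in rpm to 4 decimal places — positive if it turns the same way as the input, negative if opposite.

-25091.1183 rpm (opposite to input, |ω| = 25091.1183 rpm)

Stage 1 [82T→24T]: ω = 2587.0000×82/24 = 8838.9167 rpm, dir flips to −; running = −8838.9167
Stage 2 [77T→77T]: ω = 8838.9167×77/77 = 8838.9167 rpm, dir flips to +; running = +8838.9167
Stage 3 [77T→31T]: ω = 8838.9167×77/31 = 21954.7285 rpm, dir flips to −; running = −21954.7285
Stage 4 [69T→69T]: ω = 21954.7285×69/69 = 21954.7285 rpm, dir flips to +; running = +21954.7285
Stage 5 [88T→77T]: ω = 21954.7285×88/77 = 25091.1183 rpm, dir flips to −; running = −25091.1183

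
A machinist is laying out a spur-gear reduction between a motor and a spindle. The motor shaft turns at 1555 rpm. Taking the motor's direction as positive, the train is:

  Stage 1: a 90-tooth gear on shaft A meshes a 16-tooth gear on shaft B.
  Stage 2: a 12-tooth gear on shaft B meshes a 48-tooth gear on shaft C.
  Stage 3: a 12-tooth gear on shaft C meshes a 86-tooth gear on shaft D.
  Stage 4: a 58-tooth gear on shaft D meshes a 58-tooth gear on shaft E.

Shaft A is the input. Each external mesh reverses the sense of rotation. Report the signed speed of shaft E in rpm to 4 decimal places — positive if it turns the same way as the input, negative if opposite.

Stage 1 [90T→16T]: ω = 1555.0000×90/16 = 8746.8750 rpm, dir flips to −; running = −8746.8750
Stage 2 [12T→48T]: ω = 8746.8750×12/48 = 2186.7188 rpm, dir flips to +; running = +2186.7188
Stage 3 [12T→86T]: ω = 2186.7188×12/86 = 305.1235 rpm, dir flips to −; running = −305.1235
Stage 4 [58T→58T]: ω = 305.1235×58/58 = 305.1235 rpm, dir flips to +; running = +305.1235

+305.1235 rpm (same as input, |ω| = 305.1235 rpm)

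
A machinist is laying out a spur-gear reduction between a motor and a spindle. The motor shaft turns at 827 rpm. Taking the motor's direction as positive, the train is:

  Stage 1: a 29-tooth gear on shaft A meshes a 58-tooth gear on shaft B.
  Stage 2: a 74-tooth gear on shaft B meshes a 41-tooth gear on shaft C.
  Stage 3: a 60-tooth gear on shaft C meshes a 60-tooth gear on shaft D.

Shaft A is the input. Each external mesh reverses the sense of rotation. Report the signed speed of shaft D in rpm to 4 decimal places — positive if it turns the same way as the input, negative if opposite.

Stage 1 [29T→58T]: ω = 827.0000×29/58 = 413.5000 rpm, dir flips to −; running = −413.5000
Stage 2 [74T→41T]: ω = 413.5000×74/41 = 746.3171 rpm, dir flips to +; running = +746.3171
Stage 3 [60T→60T]: ω = 746.3171×60/60 = 746.3171 rpm, dir flips to −; running = −746.3171

-746.3171 rpm (opposite to input, |ω| = 746.3171 rpm)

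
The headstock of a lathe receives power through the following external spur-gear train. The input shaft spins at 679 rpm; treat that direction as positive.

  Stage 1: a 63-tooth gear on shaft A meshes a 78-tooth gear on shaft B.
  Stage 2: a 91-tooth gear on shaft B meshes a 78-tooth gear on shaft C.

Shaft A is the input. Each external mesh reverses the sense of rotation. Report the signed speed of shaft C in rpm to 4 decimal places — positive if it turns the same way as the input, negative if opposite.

Stage 1 [63T→78T]: ω = 679.0000×63/78 = 548.4231 rpm, dir flips to −; running = −548.4231
Stage 2 [91T→78T]: ω = 548.4231×91/78 = 639.8269 rpm, dir flips to +; running = +639.8269

+639.8269 rpm (same as input, |ω| = 639.8269 rpm)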